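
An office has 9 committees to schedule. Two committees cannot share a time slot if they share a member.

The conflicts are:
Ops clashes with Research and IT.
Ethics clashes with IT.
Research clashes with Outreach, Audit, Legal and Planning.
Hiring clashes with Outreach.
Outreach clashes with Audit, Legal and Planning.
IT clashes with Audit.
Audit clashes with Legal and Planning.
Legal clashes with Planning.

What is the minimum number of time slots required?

5

Research, Outreach, Audit, Legal, Planning all conflict with each other, so at least 5 time slots are needed.
5 time slots suffice: Ops=2, Ethics=2, Research=1, Hiring=1, Outreach=3, IT=1, Audit=2, Legal=5, Planning=4. Every pair that conflicts lands in different time slots.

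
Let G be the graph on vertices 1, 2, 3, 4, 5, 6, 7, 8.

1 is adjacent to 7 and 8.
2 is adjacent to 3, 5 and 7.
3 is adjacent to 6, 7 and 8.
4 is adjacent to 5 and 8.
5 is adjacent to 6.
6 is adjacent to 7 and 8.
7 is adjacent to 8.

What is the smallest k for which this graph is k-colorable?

3, 6, 7, 8 form a clique, so at least 4 colors are needed.
4 colors suffice: color red → {2, 8}; color blue → {5, 7}; color green → {1, 3, 4}; color yellow → {6}. No two adjacent vertices share a color.

4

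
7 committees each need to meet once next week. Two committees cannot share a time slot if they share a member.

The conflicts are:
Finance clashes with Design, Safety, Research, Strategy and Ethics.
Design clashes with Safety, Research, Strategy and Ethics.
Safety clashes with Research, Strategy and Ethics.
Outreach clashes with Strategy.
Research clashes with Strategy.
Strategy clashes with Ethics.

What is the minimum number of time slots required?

Finance, Design, Safety, Strategy, Ethics are mutually in conflict, so at least 5 time slots are needed.
5 time slots suffice: time slot 1 → {Strategy}; time slot 2 → {Finance, Outreach}; time slot 3 → {Safety}; time slot 4 → {Design}; time slot 5 → {Research, Ethics}. No two conflicting committees share a time slot.

5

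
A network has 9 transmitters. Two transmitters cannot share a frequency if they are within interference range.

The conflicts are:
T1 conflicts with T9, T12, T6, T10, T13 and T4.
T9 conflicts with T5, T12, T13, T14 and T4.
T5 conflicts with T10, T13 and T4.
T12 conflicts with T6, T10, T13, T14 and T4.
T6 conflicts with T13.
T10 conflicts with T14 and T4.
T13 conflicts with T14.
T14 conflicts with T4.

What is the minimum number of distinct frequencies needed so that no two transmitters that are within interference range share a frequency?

T9, T12, T13, T14 all conflict with each other, so at least 4 frequencies are needed.
A valid assignment using 4 frequencies: T1=4, T9=3, T5=1, T12=1, T6=3, T10=3, T13=2, T14=4, T4=2. Every pair that conflicts lands in different frequencies.

4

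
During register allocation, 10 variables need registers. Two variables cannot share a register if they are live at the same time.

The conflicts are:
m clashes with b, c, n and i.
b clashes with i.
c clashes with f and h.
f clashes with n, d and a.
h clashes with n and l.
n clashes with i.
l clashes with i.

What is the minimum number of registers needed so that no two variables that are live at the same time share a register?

m, n, i pairwise conflict, so at least 3 registers are needed.
3 registers suffice: m=3, b=2, c=2, f=1, h=1, n=2, l=2, d=2, a=2, i=1. No two conflicting variables share a register.

3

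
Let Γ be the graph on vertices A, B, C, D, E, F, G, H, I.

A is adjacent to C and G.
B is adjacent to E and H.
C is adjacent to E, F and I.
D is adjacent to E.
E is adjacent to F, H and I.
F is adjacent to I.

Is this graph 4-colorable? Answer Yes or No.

The chromatic number is 4. C, E, F, I form a clique, so at least 4 colors are needed.
A valid assignment using 4 colors: A=1, B=2, C=2, D=2, E=1, F=4, G=2, H=3, I=3.
That is already a proper 4-coloring.

Yes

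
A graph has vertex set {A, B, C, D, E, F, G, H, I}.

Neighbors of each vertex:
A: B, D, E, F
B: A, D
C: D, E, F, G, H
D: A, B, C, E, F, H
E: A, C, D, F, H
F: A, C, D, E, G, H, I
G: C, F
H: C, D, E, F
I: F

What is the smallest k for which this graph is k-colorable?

5

C, D, E, F, H form a clique, so at least 5 colors are needed.
One proper 5-coloring: A=4, B=1, C=4, D=2, E=3, F=1, G=2, H=5, I=2. Each edge has distinct colors on its endpoints.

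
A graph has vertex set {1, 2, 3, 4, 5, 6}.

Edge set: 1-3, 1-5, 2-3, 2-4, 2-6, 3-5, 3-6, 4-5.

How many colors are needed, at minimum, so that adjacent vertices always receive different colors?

3

1, 3, 5 are pairwise adjacent, so at least 3 colors are needed.
One proper 3-coloring: 1=c, 2=b, 3=a, 4=a, 5=b, 6=c. Each edge has distinct colors on its endpoints.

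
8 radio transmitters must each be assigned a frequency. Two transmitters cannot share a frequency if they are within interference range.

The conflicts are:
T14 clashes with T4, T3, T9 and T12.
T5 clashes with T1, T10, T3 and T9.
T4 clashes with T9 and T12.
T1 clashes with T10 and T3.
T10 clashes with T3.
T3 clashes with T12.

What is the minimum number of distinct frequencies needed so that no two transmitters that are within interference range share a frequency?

T5, T1, T10, T3 are mutually in conflict, so at least 4 frequencies are needed.
4 frequencies suffice: frequency 1 → {T4, T3}; frequency 2 → {T14, T5}; frequency 3 → {T10, T9, T12}; frequency 4 → {T1}. No two conflicting transmitters share a frequency.

4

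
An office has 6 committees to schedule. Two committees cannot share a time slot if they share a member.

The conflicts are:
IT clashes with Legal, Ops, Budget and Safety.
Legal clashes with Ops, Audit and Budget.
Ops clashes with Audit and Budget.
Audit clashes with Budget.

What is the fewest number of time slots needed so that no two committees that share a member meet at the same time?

IT, Legal, Ops, Budget are mutually in conflict, so at least 4 time slots are needed.
4 time slots suffice: time slot 1 → {IT, Audit}; time slot 2 → {Budget, Safety}; time slot 3 → {Ops}; time slot 4 → {Legal}. Each listed conflict is separated.

4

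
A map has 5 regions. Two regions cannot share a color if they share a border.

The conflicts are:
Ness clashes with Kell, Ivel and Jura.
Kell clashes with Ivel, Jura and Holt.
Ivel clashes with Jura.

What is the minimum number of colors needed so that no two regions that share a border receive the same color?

4

Ness, Kell, Ivel, Jura all conflict with each other, so at least 4 colors are needed.
4 colors suffice: color 1 → {Kell}; color 2 → {Ivel, Holt}; color 3 → {Jura}; color 4 → {Ness}. Every pair that conflicts lands in different colors.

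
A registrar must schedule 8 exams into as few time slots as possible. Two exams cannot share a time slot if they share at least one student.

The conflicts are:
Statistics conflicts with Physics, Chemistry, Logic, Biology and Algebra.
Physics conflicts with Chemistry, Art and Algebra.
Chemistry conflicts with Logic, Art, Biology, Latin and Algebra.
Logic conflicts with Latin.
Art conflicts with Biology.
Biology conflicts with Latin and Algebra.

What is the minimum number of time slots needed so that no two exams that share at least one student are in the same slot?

Statistics, Chemistry, Biology, Algebra are mutually in conflict, so at least 4 time slots are needed.
4 time slots suffice: time slot 1 → {Chemistry}; time slot 2 → {Physics, Logic, Biology}; time slot 3 → {Statistics, Art, Latin}; time slot 4 → {Algebra}. Each listed conflict is separated.

4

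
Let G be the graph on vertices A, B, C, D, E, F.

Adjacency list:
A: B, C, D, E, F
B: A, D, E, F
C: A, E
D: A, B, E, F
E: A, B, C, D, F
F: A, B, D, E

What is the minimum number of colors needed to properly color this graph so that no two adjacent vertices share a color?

A, B, D, E, F are mutually adjacent (a clique of size 5), so at least 5 colors are needed.
A valid assignment using 5 colors: A=red, B=yellow, C=green, D=green, E=blue, F=purple. Every edge joins two different colors.

5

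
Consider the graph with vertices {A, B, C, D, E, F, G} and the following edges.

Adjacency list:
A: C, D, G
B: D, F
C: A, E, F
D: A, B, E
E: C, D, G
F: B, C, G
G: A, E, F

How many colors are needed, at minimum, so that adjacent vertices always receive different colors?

The cycle E-D-B-F-C-E has odd length 5, so it cannot be 2-colored; at least 3 colors are needed.
One proper 3-coloring: A=2, B=3, C=1, D=1, E=2, F=2, G=1. Each edge has distinct colors on its endpoints.

3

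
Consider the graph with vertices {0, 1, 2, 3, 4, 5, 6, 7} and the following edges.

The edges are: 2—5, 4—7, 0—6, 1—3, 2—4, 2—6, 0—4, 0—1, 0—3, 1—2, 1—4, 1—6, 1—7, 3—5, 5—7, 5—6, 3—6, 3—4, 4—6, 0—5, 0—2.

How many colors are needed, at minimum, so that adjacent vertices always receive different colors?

0, 1, 2, 4, 6 are mutually adjacent (a clique of size 5), so at least 5 colors are needed.
One proper 5-coloring: 0=b, 1=a, 2=e, 3=e, 4=c, 5=a, 6=d, 7=b. Each edge has distinct colors on its endpoints.

5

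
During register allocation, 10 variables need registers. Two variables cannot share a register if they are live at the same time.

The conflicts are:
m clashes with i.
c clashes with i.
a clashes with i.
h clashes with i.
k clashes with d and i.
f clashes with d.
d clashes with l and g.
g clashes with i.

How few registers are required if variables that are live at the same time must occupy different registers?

2

c and i conflict, so at least 2 registers are needed.
Using 2 registers: m=2, c=2, a=2, h=2, k=2, f=2, d=1, l=2, g=2, i=1. Each listed conflict is separated.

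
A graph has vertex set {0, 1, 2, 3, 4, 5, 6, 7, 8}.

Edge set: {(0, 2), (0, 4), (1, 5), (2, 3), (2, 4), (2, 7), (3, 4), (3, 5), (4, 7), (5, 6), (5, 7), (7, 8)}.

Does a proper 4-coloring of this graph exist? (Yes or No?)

The chromatic number is 3. 2, 4, 7 form a triangle, so at least 3 colors are needed.
3 colors suffice: color a → {4, 5, 8}; color b → {0, 1, 3, 6, 7}; color c → {2}.
Since 4 ≥ 3, a proper 4-coloring certainly exists.

Yes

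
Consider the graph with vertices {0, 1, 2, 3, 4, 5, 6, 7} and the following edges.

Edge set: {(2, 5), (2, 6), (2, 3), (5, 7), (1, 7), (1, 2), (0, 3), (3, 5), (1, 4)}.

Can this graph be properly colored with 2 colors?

No

2, 3, 5 form a triangle, so at least 3 colors are needed.
So 2 colors are not enough.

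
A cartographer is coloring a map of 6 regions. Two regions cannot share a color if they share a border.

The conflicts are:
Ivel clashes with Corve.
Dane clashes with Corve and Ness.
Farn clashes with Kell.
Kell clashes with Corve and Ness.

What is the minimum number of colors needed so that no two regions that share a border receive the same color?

Farn and Kell conflict, so at least 2 colors are needed.
One proper 2-coloring: Ivel=1, Dane=1, Farn=2, Kell=1, Corve=2, Ness=2. Every pair that conflicts lands in different colors.

2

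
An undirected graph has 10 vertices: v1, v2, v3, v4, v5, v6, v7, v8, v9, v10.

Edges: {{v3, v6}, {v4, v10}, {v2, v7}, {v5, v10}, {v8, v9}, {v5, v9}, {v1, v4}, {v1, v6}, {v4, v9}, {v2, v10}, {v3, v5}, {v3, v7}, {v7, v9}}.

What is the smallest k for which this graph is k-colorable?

3

The cycle v2-v7-v3-v5-v10-v2 has odd length 5, so it cannot be 2-colored; at least 3 colors are needed.
3 colors suffice: color 1 → {v1, v3, v9, v10}; color 2 → {v4, v5, v6, v7, v8}; color 3 → {v2}. Each edge has distinct colors on its endpoints.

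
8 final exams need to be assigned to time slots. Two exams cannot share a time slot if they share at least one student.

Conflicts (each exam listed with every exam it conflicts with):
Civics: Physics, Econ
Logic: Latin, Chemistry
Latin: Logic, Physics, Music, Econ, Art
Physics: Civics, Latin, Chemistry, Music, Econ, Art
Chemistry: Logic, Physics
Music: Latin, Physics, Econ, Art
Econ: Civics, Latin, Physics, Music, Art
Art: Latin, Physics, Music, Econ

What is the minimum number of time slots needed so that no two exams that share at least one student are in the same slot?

Latin, Physics, Music, Econ, Art pairwise conflict, so at least 5 time slots are needed.
A valid assignment using 5 time slots: Civics=2, Logic=1, Latin=2, Physics=1, Chemistry=2, Music=5, Econ=3, Art=4. Every pair that conflicts lands in different time slots.

5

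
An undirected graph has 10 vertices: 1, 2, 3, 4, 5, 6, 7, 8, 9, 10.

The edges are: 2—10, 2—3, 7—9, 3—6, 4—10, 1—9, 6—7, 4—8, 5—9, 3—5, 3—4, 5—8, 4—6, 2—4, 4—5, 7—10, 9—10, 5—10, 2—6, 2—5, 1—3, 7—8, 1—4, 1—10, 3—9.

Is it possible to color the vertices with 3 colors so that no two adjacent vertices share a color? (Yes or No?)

No

2, 3, 4, 6 form a clique, so at least 4 colors are needed.
So 3 colors are not enough.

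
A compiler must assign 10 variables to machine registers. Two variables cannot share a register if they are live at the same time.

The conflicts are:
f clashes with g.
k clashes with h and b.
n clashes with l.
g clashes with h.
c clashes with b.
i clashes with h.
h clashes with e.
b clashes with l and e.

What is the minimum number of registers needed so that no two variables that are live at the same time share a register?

b and e conflict, so at least 2 registers are needed.
2 registers suffice: register 1 → {f, n, h, b}; register 2 → {k, g, c, i, l, e}. Each listed conflict is separated.

2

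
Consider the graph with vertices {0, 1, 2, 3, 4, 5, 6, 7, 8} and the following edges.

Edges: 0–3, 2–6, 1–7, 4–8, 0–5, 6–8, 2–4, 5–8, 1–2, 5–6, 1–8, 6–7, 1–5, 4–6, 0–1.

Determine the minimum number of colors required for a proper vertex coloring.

5, 6, 8 form a triangle, so at least 3 colors are needed.
One proper 3-coloring: 0=green, 1=red, 2=green, 3=red, 4=blue, 5=blue, 6=red, 7=blue, 8=green. Every edge joins two different colors.

3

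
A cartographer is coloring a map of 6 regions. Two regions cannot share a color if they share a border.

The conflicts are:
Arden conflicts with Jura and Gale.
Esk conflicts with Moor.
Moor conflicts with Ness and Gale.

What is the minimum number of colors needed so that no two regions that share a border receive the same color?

2

Moor and Ness conflict, so at least 2 colors are needed.
2 colors suffice: color 1 → {Arden, Moor}; color 2 → {Jura, Esk, Ness, Gale}. Each listed conflict is separated.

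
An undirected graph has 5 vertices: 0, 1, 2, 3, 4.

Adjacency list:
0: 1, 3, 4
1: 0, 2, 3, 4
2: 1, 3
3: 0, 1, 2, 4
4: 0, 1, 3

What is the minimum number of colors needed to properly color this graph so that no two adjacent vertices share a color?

0, 1, 3, 4 are pairwise adjacent (a clique of size 4), so at least 4 colors are needed.
One proper 4-coloring: 0=yellow, 1=red, 2=green, 3=blue, 4=green. Every edge joins two different colors.

4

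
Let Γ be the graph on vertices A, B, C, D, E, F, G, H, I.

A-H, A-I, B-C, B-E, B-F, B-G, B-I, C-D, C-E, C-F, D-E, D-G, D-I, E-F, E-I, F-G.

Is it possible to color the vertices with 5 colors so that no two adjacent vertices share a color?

The chromatic number is 4. B, C, E, F are mutually adjacent (a clique of size 4), so at least 4 colors are needed.
4 colors suffice: A=1, B=2, C=4, D=2, E=1, F=3, G=1, H=2, I=3.
Since 5 ≥ 4, a proper 5-coloring certainly exists.

Yes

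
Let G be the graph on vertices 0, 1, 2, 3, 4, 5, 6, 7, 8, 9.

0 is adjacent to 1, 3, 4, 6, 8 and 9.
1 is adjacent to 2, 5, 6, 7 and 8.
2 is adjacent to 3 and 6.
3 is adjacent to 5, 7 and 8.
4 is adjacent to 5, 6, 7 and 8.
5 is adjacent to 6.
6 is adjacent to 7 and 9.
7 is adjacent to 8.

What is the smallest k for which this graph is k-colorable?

3, 7, 8 form a triangle, so at least 3 colors are needed.
One proper 3-coloring: 0=green, 1=blue, 2=green, 3=blue, 4=blue, 5=green, 6=red, 7=green, 8=red, 9=blue. Each edge has distinct colors on its endpoints.

3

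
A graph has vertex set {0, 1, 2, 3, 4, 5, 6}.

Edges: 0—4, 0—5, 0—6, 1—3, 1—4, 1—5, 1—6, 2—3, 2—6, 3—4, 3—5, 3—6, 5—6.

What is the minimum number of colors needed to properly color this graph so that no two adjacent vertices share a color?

4

1, 3, 5, 6 are pairwise adjacent (a clique of size 4), so at least 4 colors are needed.
4 colors suffice: color red → {4, 6}; color blue → {0, 3}; color green → {2, 5}; color yellow → {1}. Each edge has distinct colors on its endpoints.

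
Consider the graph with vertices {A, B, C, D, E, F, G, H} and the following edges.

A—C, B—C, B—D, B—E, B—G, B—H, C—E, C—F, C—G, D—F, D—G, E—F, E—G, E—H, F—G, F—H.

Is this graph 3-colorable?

C, E, F, G are pairwise adjacent (a clique of size 4), so at least 4 colors are needed.
So 3 colors are not enough.

No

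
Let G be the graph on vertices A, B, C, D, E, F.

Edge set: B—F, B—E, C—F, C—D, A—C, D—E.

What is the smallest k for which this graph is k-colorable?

The cycle B-E-D-C-F-B has odd length 5, so it cannot be 2-colored; at least 3 colors are needed.
3 colors suffice: color 1 → {C, E}; color 2 → {A, D, F}; color 3 → {B}. Each edge has distinct colors on its endpoints.

3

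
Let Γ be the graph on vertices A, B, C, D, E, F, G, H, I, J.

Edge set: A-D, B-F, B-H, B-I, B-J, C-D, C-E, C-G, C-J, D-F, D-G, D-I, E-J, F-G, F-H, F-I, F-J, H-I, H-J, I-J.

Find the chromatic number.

5

B, F, H, I, J form a clique, so at least 5 colors are needed.
5 colors suffice: color 1 → {D, J}; color 2 → {A, C, F}; color 3 → {E, G, I}; color 4 → {B}; color 5 → {H}. Every edge joins two different colors.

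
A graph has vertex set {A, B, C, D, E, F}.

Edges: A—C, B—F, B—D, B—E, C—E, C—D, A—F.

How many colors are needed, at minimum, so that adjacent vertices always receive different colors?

3

The cycle B-E-C-A-F-B has odd length 5, so it cannot be 2-colored; at least 3 colors are needed.
3 colors suffice: A=3, B=1, C=1, D=2, E=2, F=2. Each edge has distinct colors on its endpoints.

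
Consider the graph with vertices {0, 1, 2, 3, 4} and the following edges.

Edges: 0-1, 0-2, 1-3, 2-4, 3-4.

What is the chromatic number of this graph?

3

The cycle 2-4-3-1-0-2 has odd length 5, so it cannot be 2-colored; at least 3 colors are needed.
A valid assignment using 3 colors: 0=red, 1=blue, 2=green, 3=red, 4=blue. Each edge has distinct colors on its endpoints.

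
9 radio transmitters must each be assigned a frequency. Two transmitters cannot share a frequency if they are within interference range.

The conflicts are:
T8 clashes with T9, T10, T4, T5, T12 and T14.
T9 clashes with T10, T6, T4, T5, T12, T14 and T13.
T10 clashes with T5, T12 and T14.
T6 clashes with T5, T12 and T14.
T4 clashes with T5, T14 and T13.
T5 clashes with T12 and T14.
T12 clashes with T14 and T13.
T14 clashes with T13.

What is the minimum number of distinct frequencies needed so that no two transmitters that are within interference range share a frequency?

T8, T9, T10, T5, T12, T14 are mutually in conflict, so at least 6 frequencies are needed.
6 frequencies suffice: frequency 1 → {T14}; frequency 2 → {T9}; frequency 3 → {T4, T12}; frequency 4 → {T5, T13}; frequency 5 → {T8, T6}; frequency 6 → {T10}. Every pair that conflicts lands in different frequencies.

6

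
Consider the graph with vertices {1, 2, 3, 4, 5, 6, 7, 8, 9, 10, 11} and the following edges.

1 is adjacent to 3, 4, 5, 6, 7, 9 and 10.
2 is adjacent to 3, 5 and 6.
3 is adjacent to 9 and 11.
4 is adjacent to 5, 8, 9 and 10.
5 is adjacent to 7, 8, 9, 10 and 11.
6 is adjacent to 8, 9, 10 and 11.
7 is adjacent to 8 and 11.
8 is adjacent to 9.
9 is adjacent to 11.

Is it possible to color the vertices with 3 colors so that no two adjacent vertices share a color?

1, 4, 5, 10 are pairwise adjacent (a clique of size 4), so at least 4 colors are needed.
So 3 colors are not enough.

No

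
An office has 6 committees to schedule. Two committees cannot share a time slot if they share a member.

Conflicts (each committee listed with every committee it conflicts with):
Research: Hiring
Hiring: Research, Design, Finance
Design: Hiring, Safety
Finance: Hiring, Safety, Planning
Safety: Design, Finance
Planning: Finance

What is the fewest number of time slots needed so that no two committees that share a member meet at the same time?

2

Finance and Safety conflict, so at least 2 time slots are needed.
2 time slots suffice: time slot 1 → {Research, Design, Finance}; time slot 2 → {Hiring, Safety, Planning}. No two conflicting committees share a time slot.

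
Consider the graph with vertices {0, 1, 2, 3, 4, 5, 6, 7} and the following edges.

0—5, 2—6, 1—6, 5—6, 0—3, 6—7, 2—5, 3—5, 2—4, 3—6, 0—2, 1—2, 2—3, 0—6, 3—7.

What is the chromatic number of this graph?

5

0, 2, 3, 5, 6 form a clique, so at least 5 colors are needed.
One proper 5-coloring: 0=e, 1=c, 2=a, 3=c, 4=b, 5=d, 6=b, 7=a. No two adjacent vertices share a color.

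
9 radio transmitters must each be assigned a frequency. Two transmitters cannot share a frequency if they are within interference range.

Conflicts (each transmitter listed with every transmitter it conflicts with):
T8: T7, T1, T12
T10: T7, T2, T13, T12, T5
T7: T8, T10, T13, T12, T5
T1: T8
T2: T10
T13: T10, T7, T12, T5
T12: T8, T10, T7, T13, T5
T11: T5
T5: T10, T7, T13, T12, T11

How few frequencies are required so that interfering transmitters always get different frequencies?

5

T10, T7, T13, T12, T5 are mutually in conflict, so at least 5 frequencies are needed.
5 frequencies suffice: frequency 1 → {T8, T2, T5}; frequency 2 → {T10, T1, T11}; frequency 3 → {T12}; frequency 4 → {T7}; frequency 5 → {T13}. Every pair that conflicts lands in different frequencies.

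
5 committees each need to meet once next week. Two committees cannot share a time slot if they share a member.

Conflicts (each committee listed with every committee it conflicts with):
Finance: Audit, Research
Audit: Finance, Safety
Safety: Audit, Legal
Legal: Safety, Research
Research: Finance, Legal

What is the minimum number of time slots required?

The cycle Legal-Research-Finance-Audit-Safety-Legal has odd length 5, so it cannot be 2-colored; at least 3 time slots are needed.
3 time slots suffice: time slot 1 → {Finance, Legal}; time slot 2 → {Audit, Research}; time slot 3 → {Safety}. Each listed conflict is separated.

3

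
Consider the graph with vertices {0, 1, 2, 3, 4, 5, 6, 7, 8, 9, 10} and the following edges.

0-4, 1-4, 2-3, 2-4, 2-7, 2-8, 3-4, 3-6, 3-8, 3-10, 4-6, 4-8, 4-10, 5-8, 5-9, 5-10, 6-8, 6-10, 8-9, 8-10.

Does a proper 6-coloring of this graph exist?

The chromatic number is 5. 3, 4, 6, 8, 10 are pairwise adjacent (a clique of size 5), so at least 5 colors are needed.
5 colors suffice: color red → {4, 5, 7}; color blue → {0, 1, 8}; color green → {3, 9}; color yellow → {2, 10}; color purple → {6}.
Since 6 ≥ 5, a proper 6-coloring certainly exists.

Yes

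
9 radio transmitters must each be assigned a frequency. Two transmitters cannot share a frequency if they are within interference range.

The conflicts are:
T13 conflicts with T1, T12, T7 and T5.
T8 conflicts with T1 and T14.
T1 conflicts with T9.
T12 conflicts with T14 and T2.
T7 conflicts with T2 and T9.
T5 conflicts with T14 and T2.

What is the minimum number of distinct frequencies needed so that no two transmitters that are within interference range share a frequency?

The cycle T13-T5-T14-T8-T1-T13 has odd length 5, so it cannot be 2-colored; at least 3 frequencies are needed.
A valid assignment using 3 frequencies: T13=1, T8=3, T1=2, T12=2, T7=2, T5=2, T14=1, T2=1, T9=1. Each listed conflict is separated.

3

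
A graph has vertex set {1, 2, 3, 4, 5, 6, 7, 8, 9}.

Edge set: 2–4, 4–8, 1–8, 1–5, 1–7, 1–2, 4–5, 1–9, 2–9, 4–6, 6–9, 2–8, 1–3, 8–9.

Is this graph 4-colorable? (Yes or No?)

The chromatic number is 4. 1, 2, 8, 9 are mutually adjacent (a clique of size 4), so at least 4 colors are needed.
A valid assignment using 4 colors: 1=a, 2=c, 3=b, 4=a, 5=b, 6=c, 7=b, 8=d, 9=b.
That is already a proper 4-coloring.

Yes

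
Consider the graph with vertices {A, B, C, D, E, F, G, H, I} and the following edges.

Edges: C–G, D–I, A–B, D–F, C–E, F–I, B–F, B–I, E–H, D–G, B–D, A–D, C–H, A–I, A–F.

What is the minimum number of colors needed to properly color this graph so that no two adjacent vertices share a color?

A, B, D, F, I are mutually adjacent (a clique of size 5), so at least 5 colors are needed.
One proper 5-coloring: A=4, B=3, C=1, D=1, E=3, F=2, G=2, H=2, I=5. No two adjacent vertices share a color.

5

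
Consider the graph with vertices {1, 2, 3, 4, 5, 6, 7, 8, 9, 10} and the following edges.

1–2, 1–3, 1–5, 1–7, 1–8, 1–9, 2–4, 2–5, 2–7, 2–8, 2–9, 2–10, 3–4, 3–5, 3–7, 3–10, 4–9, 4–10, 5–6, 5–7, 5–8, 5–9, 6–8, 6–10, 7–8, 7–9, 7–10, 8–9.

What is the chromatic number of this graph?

1, 2, 5, 7, 8, 9 form a clique, so at least 6 colors are needed.
6 colors suffice: color red → {5, 10}; color blue → {2, 3, 6}; color green → {4, 7}; color yellow → {1}; color purple → {9}; color orange → {8}. Each edge has distinct colors on its endpoints.

6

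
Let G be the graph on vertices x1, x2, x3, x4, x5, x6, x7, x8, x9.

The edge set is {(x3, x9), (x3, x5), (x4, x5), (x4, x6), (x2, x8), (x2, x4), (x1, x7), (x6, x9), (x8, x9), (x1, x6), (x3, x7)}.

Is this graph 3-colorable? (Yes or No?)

The chromatic number is 3. The cycle x2-x4-x6-x9-x8-x2 has odd length 5, so it cannot be 2-colored; at least 3 colors are needed.
A valid assignment using 3 colors: x1=B, x2=G, x3=R, x4=B, x5=G, x6=R, x7=G, x8=R, x9=B.
That is already a proper 3-coloring.

Yes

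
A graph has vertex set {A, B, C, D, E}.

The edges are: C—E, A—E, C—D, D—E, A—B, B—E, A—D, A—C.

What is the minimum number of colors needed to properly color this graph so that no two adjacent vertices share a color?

A, C, D, E are mutually adjacent (a clique of size 4), so at least 4 colors are needed.
4 colors suffice: color 1 → {E}; color 2 → {A}; color 3 → {B, D}; color 4 → {C}. Each edge has distinct colors on its endpoints.

4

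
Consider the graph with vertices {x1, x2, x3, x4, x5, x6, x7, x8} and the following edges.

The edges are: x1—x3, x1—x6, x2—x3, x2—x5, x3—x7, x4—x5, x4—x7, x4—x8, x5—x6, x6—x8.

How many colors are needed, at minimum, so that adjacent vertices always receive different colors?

The cycle x5-x6-x1-x3-x2-x5 has odd length 5, so it cannot be 2-colored; at least 3 colors are needed.
3 colors suffice: color 1 → {x3, x4, x6}; color 2 → {x1, x5, x7, x8}; color 3 → {x2}. Each edge has distinct colors on its endpoints.

3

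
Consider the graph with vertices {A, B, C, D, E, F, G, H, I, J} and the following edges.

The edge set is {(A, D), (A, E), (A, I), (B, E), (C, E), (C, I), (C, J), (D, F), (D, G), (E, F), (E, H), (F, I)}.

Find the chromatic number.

F and I are adjacent, so at least 2 colors are needed.
2 colors suffice: color 1 → {D, E, I, J}; color 2 → {A, B, C, F, G, H}. No two adjacent vertices share a color.

2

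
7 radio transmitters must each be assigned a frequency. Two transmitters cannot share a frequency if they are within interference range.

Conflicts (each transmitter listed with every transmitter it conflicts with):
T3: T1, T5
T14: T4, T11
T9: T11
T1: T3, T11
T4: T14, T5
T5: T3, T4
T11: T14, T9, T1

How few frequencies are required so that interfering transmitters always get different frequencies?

T14 and T4 conflict, so at least 2 frequencies are needed.
A valid assignment using 2 frequencies: T3=1, T14=2, T9=2, T1=2, T4=1, T5=2, T11=1. Every pair that conflicts lands in different frequencies.

2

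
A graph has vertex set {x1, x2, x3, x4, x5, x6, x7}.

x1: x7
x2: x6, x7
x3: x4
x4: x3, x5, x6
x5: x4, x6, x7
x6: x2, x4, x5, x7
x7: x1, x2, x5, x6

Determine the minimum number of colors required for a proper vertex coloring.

3

x4, x5, x6 are pairwise adjacent, so at least 3 colors are needed.
3 colors suffice: color R → {x1, x3, x6}; color B → {x4, x7}; color G → {x2, x5}. Each edge has distinct colors on its endpoints.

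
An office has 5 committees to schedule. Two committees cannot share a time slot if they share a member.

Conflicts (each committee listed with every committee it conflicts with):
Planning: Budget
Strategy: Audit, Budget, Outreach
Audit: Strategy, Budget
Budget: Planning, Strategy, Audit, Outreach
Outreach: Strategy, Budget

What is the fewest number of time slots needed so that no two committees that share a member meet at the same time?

3

Strategy, Audit, Budget all conflict with each other, so at least 3 time slots are needed.
3 time slots suffice: time slot 1 → {Budget}; time slot 2 → {Planning, Strategy}; time slot 3 → {Audit, Outreach}. Each listed conflict is separated.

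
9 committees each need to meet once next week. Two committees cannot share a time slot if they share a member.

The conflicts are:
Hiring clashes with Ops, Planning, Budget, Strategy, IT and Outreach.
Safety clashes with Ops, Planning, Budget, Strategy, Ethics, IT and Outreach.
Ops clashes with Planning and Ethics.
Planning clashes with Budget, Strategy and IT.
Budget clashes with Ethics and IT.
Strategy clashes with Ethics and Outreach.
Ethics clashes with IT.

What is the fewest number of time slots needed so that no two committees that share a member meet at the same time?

4

Safety, Planning, Budget, IT pairwise conflict, so at least 4 time slots are needed.
4 time slots suffice: time slot 1 → {Hiring, Safety}; time slot 2 → {Planning, Ethics, Outreach}; time slot 3 → {Ops, Strategy, IT}; time slot 4 → {Budget}. Each listed conflict is separated.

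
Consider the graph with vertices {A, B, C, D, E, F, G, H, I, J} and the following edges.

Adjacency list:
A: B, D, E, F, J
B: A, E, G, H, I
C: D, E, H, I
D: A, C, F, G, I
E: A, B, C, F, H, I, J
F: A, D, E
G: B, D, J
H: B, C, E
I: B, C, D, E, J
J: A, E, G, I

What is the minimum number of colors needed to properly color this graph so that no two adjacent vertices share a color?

3

A, B, E form a triangle, so at least 3 colors are needed.
One proper 3-coloring: A=2, B=3, C=3, D=1, E=1, F=3, G=2, H=2, I=2, J=3. No two adjacent vertices share a color.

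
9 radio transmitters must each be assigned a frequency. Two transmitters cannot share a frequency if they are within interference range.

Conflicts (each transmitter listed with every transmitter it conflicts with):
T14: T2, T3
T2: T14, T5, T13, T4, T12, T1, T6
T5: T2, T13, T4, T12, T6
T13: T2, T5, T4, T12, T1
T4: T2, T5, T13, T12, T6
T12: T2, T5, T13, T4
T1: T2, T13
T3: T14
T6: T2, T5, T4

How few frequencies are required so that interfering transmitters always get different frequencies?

5

T2, T5, T13, T4, T12 are mutually in conflict, so at least 5 frequencies are needed.
5 frequencies suffice: frequency 1 → {T2, T3}; frequency 2 → {T14, T13, T6}; frequency 3 → {T5, T1}; frequency 4 → {T4}; frequency 5 → {T12}. No two conflicting transmitters share a frequency.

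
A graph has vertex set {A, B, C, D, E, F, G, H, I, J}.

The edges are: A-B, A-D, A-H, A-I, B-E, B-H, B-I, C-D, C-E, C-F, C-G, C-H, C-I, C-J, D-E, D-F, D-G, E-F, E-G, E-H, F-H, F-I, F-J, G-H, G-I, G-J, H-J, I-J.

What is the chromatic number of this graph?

C, D, E, G form a clique, so at least 4 colors are needed.
4 colors suffice: color 1 → {D, H, I}; color 2 → {B, C}; color 3 → {A, F, G}; color 4 → {E, J}. Every edge joins two different colors.

4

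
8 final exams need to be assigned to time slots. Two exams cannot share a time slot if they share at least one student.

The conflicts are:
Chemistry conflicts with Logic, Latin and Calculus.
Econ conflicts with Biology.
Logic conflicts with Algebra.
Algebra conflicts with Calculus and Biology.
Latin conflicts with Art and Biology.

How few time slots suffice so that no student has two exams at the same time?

3

The cycle Chemistry-Latin-Biology-Algebra-Logic-Chemistry has odd length 5, so it cannot be 2-colored; at least 3 time slots are needed.
3 time slots suffice: time slot 1 → {Chemistry, Art, Biology}; time slot 2 → {Econ, Algebra, Latin}; time slot 3 → {Logic, Calculus}. No two conflicting exams share a time slot.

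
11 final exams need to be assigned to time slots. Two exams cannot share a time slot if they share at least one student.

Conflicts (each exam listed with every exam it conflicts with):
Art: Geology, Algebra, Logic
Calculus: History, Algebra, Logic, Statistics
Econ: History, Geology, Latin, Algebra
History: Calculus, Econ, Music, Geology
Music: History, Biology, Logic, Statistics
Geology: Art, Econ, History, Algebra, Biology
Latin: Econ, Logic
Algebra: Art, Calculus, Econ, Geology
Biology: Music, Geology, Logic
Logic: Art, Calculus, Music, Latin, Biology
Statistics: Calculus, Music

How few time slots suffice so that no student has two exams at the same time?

3

Econ, Geology, Algebra are mutually in conflict, so at least 3 time slots are needed.
3 time slots suffice: time slot 1 → {Geology, Logic, Statistics}; time slot 2 → {Art, Calculus, Econ, Music}; time slot 3 → {History, Latin, Algebra, Biology}. Every pair that conflicts lands in different time slots.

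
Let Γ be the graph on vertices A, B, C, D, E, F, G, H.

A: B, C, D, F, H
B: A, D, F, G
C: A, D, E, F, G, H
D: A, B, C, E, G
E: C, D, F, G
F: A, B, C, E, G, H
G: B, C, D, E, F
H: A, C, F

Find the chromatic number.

C, D, E, G are mutually adjacent (a clique of size 4), so at least 4 colors are needed.
One proper 4-coloring: A=3, B=1, C=1, D=2, E=4, F=2, G=3, H=4. Every edge joins two different colors.

4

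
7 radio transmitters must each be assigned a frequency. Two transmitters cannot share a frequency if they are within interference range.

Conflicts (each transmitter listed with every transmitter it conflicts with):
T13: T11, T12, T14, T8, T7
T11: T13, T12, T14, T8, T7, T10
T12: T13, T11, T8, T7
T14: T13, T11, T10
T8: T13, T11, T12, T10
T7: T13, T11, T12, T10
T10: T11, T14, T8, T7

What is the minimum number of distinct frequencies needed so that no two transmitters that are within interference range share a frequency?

4

T13, T11, T12, T7 pairwise conflict, so at least 4 frequencies are needed.
4 frequencies suffice: frequency 1 → {T11}; frequency 2 → {T13, T10}; frequency 3 → {T14, T8, T7}; frequency 4 → {T12}. Every pair that conflicts lands in different frequencies.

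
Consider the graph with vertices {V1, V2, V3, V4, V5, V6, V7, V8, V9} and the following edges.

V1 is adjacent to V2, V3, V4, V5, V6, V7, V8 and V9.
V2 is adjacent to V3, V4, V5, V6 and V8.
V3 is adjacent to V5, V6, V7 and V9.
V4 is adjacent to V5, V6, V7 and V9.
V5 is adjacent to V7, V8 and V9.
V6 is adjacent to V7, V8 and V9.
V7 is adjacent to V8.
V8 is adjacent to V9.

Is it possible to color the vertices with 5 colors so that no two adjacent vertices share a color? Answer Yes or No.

The chromatic number is 4. V1, V5, V7, V8 are mutually adjacent (a clique of size 4), so at least 4 colors are needed.
A valid assignment using 4 colors: V1=1, V2=4, V3=3, V4=3, V5=2, V6=2, V7=4, V8=3, V9=4.
Since 5 ≥ 4, a proper 5-coloring certainly exists.

Yes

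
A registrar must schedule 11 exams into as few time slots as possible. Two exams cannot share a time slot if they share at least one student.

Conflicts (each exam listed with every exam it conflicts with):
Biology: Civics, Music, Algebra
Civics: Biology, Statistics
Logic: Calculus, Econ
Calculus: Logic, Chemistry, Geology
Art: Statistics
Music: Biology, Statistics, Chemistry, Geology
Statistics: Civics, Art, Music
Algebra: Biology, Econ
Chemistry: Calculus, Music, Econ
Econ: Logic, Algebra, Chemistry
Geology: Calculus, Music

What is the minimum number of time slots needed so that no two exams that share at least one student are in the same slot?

3

The cycle Biology-Music-Chemistry-Econ-Algebra-Biology has odd length 5, so it cannot be 2-colored; at least 3 time slots are needed.
3 time slots suffice: time slot 1 → {Civics, Calculus, Art, Music, Econ}; time slot 2 → {Biology, Logic, Statistics, Chemistry, Geology}; time slot 3 → {Algebra}. No two conflicting exams share a time slot.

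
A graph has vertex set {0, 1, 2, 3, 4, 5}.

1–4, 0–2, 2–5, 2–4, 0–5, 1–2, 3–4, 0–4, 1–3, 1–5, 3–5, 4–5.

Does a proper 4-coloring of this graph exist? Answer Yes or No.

The chromatic number is 4. 1, 2, 4, 5 form a clique, so at least 4 colors are needed.
A valid assignment using 4 colors: 0=d, 1=d, 2=c, 3=c, 4=b, 5=a.
That is already a proper 4-coloring.

Yes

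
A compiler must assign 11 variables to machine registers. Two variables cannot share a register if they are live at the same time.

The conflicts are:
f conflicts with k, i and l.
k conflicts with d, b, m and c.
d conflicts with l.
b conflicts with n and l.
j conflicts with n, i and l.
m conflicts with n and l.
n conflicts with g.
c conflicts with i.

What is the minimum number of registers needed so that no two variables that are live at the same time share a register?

2

k and b conflict, so at least 2 registers are needed.
2 registers suffice: f=2, k=1, d=2, b=2, j=2, m=2, n=1, g=2, c=2, i=1, l=1. Every pair that conflicts lands in different registers.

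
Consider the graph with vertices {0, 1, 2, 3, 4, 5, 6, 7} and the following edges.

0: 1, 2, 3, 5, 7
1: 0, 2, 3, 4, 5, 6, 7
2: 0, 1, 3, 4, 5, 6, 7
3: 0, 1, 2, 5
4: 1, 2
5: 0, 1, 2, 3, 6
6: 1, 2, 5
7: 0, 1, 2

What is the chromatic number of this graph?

0, 1, 2, 3, 5 form a clique, so at least 5 colors are needed.
5 colors suffice: 0=c, 1=b, 2=a, 3=e, 4=c, 5=d, 6=c, 7=d. Every edge joins two different colors.

5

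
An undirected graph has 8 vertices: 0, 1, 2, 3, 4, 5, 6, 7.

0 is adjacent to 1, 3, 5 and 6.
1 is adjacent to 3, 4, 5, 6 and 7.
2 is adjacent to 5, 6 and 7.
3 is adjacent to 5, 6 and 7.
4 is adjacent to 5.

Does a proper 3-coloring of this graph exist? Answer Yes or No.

No

0, 1, 3, 5 form a clique, so at least 4 colors are needed.
So 3 colors are not enough.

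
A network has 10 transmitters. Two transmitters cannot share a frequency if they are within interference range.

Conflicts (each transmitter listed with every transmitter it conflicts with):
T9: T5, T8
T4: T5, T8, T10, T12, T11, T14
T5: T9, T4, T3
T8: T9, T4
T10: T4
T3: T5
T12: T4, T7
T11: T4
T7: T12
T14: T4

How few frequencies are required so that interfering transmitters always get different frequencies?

T12 and T7 conflict, so at least 2 frequencies are needed.
2 frequencies suffice: frequency 1 → {T9, T4, T3, T7}; frequency 2 → {T5, T8, T10, T12, T11, T14}. Each listed conflict is separated.

2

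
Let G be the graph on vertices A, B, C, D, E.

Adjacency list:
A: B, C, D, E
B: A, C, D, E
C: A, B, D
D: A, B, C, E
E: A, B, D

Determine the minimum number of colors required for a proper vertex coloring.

A, B, D, E are mutually adjacent (a clique of size 4), so at least 4 colors are needed.
4 colors suffice: color 1 → {A}; color 2 → {B}; color 3 → {D}; color 4 → {C, E}. Each edge has distinct colors on its endpoints.

4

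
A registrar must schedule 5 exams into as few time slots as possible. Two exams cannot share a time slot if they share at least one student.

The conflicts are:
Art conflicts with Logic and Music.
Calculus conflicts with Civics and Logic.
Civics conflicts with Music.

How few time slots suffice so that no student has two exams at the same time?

The cycle Art-Logic-Calculus-Civics-Music-Art has odd length 5, so it cannot be 2-colored; at least 3 time slots are needed.
3 time slots suffice: time slot 1 → {Calculus, Music}; time slot 2 → {Art, Civics}; time slot 3 → {Logic}. No two conflicting exams share a time slot.

3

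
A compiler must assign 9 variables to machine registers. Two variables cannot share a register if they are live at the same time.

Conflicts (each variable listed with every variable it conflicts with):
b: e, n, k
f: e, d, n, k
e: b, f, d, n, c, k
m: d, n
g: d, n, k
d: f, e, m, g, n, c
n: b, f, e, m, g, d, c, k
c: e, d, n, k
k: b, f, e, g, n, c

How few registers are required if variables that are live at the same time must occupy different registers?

e, d, n, c all conflict with each other, so at least 4 registers are needed.
4 registers suffice: register 1 → {n}; register 2 → {d, k}; register 3 → {e, m, g}; register 4 → {b, f, c}. Every pair that conflicts lands in different registers.

4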